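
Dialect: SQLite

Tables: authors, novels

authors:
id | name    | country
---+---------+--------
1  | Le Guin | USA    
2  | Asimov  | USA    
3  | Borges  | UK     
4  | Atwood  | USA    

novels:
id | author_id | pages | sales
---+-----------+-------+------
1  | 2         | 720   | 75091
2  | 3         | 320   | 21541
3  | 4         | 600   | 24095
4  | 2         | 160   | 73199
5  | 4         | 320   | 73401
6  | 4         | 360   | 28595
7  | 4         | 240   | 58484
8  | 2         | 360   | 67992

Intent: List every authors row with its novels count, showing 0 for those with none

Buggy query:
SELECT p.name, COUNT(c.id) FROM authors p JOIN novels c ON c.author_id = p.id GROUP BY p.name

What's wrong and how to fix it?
Bug: An inner join excludes parents with zero children

Fix: Switch to LEFT JOIN to retain unmatched parent rows

Corrected query:
SELECT p.name, COUNT(c.id) FROM authors p LEFT JOIN novels c ON c.author_id = p.id GROUP BY p.name

Result:
name    | COUNT(c.id)
--------+------------
Asimov  | 3          
Atwood  | 4          
Borges  | 1          
Le Guin | 0          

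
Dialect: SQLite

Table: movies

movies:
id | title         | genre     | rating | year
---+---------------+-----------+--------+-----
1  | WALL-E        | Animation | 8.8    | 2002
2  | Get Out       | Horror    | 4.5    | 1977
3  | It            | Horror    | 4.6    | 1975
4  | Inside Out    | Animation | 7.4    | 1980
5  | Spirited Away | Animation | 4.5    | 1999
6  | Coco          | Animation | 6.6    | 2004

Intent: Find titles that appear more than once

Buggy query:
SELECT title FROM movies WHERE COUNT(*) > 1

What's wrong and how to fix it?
Bug: WHERE can't reference COUNT(*); aggregates are computed after WHERE

Fix: Group first, then use HAVING for the count condition

Corrected query:
SELECT title FROM movies GROUP BY title HAVING COUNT(*) > 1

Result:
(no rows)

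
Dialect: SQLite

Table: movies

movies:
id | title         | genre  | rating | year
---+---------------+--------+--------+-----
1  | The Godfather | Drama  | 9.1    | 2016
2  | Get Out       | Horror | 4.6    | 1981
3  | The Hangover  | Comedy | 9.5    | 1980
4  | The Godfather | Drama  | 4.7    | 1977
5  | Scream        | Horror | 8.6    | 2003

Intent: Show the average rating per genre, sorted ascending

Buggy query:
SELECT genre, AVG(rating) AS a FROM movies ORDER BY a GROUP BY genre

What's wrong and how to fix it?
Bug: GROUP BY must precede ORDER BY

Fix: Reorder: SELECT … FROM … GROUP BY … ORDER BY …

Corrected query:
SELECT genre, AVG(rating) AS a FROM movies GROUP BY genre ORDER BY a

Result:
genre  | a  
-------+----
Horror | 6.6
Drama  | 6.9
Comedy | 9.5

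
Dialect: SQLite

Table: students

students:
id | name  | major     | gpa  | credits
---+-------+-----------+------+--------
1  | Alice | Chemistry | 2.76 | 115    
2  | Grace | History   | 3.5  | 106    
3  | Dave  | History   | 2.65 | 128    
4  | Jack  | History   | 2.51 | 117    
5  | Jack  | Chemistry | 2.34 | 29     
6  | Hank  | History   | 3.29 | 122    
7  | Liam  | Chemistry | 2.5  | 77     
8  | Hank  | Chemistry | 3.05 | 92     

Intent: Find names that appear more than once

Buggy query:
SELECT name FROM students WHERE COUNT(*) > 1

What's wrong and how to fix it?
Bug: WHERE can't reference COUNT(*); aggregates are computed after WHERE

Fix: GROUP BY name, then filter groups with HAVING COUNT(*) > 1

Corrected query:
SELECT name FROM students GROUP BY name HAVING COUNT(*) > 1

Result:
name
----
Hank
Jack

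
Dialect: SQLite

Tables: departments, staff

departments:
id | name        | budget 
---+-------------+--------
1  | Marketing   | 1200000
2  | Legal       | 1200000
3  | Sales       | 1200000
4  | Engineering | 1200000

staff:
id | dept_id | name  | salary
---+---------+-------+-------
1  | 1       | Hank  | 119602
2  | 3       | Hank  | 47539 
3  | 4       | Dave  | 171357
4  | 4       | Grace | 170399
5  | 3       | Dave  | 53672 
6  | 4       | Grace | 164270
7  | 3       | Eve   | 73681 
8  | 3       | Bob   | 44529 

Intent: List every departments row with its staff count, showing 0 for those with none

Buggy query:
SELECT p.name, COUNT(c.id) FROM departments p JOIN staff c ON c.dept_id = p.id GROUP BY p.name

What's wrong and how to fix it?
Bug: INNER JOIN drops departments rows that have no matching staff rows

Fix: Switch to LEFT JOIN to retain unmatched parent rows

Corrected query:
SELECT p.name, COUNT(c.id) FROM departments p LEFT JOIN staff c ON c.dept_id = p.id GROUP BY p.name

Result:
name        | COUNT(c.id)
------------+------------
Engineering | 3          
Legal       | 0          
Marketing   | 1          
Sales       | 4          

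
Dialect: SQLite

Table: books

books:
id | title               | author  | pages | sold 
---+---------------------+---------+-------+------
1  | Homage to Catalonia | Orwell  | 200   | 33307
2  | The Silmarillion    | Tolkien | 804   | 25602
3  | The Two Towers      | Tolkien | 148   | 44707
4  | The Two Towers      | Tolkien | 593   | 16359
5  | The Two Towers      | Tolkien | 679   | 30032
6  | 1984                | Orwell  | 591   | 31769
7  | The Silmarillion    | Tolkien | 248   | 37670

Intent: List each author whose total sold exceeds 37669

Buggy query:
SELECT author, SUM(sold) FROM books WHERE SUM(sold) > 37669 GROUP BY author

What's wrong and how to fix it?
Bug: SUM(sold) is an aggregate, but WHERE filters rows before aggregation

Fix: Move the aggregate condition to a HAVING clause

Corrected query:
SELECT author, SUM(sold) FROM books GROUP BY author HAVING SUM(sold) > 37669

Result:
author  | SUM(sold)
--------+----------
Orwell  | 65076    
Tolkien | 154370   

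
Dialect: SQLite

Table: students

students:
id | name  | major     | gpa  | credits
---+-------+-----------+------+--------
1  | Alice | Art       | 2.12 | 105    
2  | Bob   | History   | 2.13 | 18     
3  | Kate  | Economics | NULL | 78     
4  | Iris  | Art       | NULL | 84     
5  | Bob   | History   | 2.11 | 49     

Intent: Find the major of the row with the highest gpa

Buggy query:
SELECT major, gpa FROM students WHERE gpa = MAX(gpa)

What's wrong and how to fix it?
Bug: MAX(gpa) is an aggregate and cannot be used directly in WHERE

Fix: Use a subquery: WHERE gpa = (SELECT MAX(gpa) FROM students)

Corrected query:
SELECT major, gpa FROM students WHERE gpa = (SELECT MAX(gpa) FROM students)

Result:
major   | gpa 
--------+-----
History | 2.13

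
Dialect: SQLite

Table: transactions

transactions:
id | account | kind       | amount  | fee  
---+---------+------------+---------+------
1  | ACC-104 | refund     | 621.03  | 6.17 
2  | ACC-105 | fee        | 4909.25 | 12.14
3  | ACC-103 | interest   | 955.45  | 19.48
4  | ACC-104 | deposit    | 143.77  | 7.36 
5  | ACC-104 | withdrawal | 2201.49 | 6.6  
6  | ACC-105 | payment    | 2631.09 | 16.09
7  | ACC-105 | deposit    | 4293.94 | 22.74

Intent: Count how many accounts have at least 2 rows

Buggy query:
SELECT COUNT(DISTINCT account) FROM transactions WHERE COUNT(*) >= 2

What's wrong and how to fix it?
Bug: COUNT(*) cannot appear in WHERE; the per-group count doesn't exist yet

Fix: Use a subquery that GROUPs and filters with HAVING, then count its rows

Corrected query:
SELECT COUNT(*) FROM (SELECT account FROM transactions GROUP BY account HAVING COUNT(*) >= 2)

Result:
COUNT(*)
--------
2       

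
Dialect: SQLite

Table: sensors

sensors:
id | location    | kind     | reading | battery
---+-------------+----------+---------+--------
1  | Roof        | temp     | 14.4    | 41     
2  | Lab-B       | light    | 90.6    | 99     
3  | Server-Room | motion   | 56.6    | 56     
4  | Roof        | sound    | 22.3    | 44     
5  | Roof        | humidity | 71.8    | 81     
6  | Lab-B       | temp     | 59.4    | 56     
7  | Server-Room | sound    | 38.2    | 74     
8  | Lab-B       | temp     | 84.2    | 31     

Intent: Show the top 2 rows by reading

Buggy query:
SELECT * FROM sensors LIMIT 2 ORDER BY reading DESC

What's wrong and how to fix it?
Bug: ORDER BY cannot follow LIMIT; LIMIT is the final clause

Fix: Swap the clauses: ORDER BY first, then LIMIT

Corrected query:
SELECT * FROM sensors ORDER BY reading DESC LIMIT 2

Result:
id | location | kind  | reading | battery
---+----------+-------+---------+--------
2  | Lab-B    | light | 90.6    | 99     
8  | Lab-B    | temp  | 84.2    | 31     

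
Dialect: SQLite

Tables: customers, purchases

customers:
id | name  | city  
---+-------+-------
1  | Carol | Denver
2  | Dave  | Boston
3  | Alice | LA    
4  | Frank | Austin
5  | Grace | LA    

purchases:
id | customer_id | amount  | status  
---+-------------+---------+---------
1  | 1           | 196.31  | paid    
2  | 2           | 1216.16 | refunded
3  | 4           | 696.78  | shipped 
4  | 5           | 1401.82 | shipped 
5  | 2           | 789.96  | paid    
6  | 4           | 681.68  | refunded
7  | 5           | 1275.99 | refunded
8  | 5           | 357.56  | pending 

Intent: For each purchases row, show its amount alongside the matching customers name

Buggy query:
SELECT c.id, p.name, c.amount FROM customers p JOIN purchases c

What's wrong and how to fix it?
Bug: JOIN with no ON clause produces a cartesian product; every purchases row pairs with every customers row

Fix: Specify the join condition linking the foreign key to the parent id

Corrected query:
SELECT c.id, p.name, c.amount FROM customers p JOIN purchases c ON c.customer_id = p.id

Result:
id | name  | amount 
---+-------+--------
1  | Carol | 196.31 
2  | Dave  | 1216.16
3  | Frank | 696.78 
4  | Grace | 1401.82
5  | Dave  | 789.96 
6  | Frank | 681.68 
7  | Grace | 1275.99
8  | Grace | 357.56 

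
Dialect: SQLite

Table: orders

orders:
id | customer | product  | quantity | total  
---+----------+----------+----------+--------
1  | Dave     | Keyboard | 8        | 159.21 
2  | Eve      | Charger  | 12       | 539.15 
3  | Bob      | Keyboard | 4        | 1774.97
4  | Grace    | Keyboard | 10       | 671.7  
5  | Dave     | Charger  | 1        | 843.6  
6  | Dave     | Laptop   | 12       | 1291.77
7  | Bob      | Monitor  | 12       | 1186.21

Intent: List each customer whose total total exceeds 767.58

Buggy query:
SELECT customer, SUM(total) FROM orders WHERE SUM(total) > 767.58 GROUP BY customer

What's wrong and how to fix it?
Bug: SUM(total) is an aggregate, but WHERE filters rows before aggregation

Fix: Move the aggregate condition to a HAVING clause

Corrected query:
SELECT customer, SUM(total) FROM orders GROUP BY customer HAVING SUM(total) > 767.58

Result:
customer | SUM(total)
---------+-----------
Bob      | 2961.18   
Dave     | 2294.58   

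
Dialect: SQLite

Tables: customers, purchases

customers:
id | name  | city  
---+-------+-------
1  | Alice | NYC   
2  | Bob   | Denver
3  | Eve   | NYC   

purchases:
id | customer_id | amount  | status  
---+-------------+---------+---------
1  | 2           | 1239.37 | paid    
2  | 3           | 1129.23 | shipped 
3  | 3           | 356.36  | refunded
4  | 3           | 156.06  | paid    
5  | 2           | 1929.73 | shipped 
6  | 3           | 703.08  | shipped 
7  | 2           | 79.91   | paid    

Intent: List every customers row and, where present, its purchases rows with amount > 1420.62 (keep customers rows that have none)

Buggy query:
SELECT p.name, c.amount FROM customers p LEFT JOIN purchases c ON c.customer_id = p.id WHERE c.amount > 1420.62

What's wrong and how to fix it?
Bug: A WHERE condition on the right-hand table after LEFT JOIN drops unmatched parents

Fix: Put 'c.amount > 1420.62' in the JOIN's ON clause instead of WHERE

Corrected query:
SELECT p.name, c.amount FROM customers p LEFT JOIN purchases c ON c.customer_id = p.id AND c.amount > 1420.62

Result:
name  | amount 
------+--------
Alice | NULL   
Bob   | 1929.73
Eve   | NULL   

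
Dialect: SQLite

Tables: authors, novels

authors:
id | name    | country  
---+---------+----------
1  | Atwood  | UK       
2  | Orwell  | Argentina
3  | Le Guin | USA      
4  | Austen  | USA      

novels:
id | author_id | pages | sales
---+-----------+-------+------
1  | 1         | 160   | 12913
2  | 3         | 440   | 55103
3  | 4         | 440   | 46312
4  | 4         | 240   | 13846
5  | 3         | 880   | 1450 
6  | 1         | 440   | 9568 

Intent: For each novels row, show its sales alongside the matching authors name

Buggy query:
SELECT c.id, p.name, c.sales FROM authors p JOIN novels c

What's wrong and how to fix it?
Bug: JOIN with no ON clause produces a cartesian product; every novels row pairs with every authors row

Fix: Specify the join condition linking the foreign key to the parent id

Corrected query:
SELECT c.id, p.name, c.sales FROM authors p JOIN novels c ON c.author_id = p.id

Result:
id | name    | sales
---+---------+------
1  | Atwood  | 12913
2  | Le Guin | 55103
3  | Austen  | 46312
4  | Austen  | 13846
5  | Le Guin | 1450 
6  | Atwood  | 9568 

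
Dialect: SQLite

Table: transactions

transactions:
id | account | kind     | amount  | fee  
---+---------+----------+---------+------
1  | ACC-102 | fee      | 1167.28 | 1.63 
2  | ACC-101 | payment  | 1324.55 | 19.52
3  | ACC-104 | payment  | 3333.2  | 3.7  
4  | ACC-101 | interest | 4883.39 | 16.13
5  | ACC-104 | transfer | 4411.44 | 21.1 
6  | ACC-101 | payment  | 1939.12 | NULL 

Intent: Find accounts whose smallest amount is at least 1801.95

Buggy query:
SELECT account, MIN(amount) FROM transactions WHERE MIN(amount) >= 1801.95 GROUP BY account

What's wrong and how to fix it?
Bug: Aggregates like MIN are computed per group after WHERE runs

Fix: Use HAVING for the per-group MIN condition

Corrected query:
SELECT account, MIN(amount) FROM transactions GROUP BY account HAVING MIN(amount) >= 1801.95

Result:
account | MIN(amount)
--------+------------
ACC-104 | 3333.2     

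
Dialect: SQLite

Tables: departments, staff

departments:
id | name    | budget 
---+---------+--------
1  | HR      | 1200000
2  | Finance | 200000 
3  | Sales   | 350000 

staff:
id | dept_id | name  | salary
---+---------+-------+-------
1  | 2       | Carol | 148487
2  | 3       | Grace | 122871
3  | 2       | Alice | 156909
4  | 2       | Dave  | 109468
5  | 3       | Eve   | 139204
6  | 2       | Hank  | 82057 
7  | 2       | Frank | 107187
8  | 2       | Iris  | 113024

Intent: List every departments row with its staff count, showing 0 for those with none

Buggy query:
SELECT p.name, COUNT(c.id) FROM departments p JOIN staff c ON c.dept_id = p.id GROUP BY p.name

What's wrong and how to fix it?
Bug: INNER JOIN drops departments rows that have no matching staff rows

Fix: Switch to LEFT JOIN to retain unmatched parent rows

Corrected query:
SELECT p.name, COUNT(c.id) FROM departments p LEFT JOIN staff c ON c.dept_id = p.id GROUP BY p.name

Result:
name    | COUNT(c.id)
--------+------------
Finance | 6          
HR      | 0          
Sales   | 2          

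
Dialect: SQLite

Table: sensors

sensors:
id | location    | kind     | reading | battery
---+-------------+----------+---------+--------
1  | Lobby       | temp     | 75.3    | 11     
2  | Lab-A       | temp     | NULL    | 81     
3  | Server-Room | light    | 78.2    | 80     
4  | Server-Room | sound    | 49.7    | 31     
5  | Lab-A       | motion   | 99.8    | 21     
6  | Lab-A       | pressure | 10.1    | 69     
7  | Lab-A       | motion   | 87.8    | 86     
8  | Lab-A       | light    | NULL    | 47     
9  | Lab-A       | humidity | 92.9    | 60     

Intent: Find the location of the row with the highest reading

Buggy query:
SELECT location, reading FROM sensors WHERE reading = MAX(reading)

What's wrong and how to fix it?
Bug: MAX(reading) is an aggregate and cannot be used directly in WHERE

Fix: Wrap MAX in a scalar subquery so WHERE compares against a single value

Corrected query:
SELECT location, reading FROM sensors WHERE reading = (SELECT MAX(reading) FROM sensors)

Result:
location | reading
---------+--------
Lab-A    | 99.8   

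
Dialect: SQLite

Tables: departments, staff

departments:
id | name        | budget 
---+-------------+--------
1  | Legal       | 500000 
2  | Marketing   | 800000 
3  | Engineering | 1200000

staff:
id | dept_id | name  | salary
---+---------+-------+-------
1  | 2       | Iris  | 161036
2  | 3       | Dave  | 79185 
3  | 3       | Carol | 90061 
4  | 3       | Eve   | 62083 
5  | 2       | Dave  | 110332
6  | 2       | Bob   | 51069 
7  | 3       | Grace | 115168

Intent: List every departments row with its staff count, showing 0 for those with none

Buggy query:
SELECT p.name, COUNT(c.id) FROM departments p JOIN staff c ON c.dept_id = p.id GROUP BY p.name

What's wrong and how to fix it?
Bug: INNER JOIN drops departments rows that have no matching staff rows

Fix: Use LEFT JOIN so parents without children still appear (COUNT(c.id) gives 0)

Corrected query:
SELECT p.name, COUNT(c.id) FROM departments p LEFT JOIN staff c ON c.dept_id = p.id GROUP BY p.name

Result:
name        | COUNT(c.id)
------------+------------
Engineering | 4          
Legal       | 0          
Marketing   | 3          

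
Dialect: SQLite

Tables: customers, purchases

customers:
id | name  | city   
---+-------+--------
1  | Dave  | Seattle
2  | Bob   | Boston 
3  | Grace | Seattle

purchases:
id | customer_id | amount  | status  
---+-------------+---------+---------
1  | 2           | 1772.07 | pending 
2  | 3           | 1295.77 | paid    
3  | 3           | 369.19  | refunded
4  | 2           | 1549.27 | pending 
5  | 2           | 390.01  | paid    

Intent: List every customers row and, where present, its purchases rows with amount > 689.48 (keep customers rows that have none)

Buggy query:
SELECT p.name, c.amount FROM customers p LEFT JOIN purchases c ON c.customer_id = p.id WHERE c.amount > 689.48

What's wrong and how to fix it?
Bug: Filtering c.amount in WHERE discards the NULL rows produced by LEFT JOIN, turning it into an inner join

Fix: Move the right-table condition into the ON clause so unmatched parents are kept

Corrected query:
SELECT p.name, c.amount FROM customers p LEFT JOIN purchases c ON c.customer_id = p.id AND c.amount > 689.48

Result:
name  | amount 
------+--------
Dave  | NULL   
Bob   | 1549.27
Bob   | 1772.07
Grace | 1295.77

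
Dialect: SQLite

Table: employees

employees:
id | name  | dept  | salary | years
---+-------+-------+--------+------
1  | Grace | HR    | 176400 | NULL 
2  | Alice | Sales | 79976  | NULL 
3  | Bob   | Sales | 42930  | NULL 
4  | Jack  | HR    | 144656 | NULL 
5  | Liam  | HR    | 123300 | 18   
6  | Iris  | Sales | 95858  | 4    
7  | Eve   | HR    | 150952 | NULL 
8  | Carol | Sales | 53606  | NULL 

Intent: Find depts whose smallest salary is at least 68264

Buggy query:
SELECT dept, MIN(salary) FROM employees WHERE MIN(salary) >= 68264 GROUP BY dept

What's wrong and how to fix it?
Bug: Aggregates like MIN are computed per group after WHERE runs

Fix: Use HAVING for the per-group MIN condition

Corrected query:
SELECT dept, MIN(salary) FROM employees GROUP BY dept HAVING MIN(salary) >= 68264

Result:
dept | MIN(salary)
-----+------------
HR   | 123300     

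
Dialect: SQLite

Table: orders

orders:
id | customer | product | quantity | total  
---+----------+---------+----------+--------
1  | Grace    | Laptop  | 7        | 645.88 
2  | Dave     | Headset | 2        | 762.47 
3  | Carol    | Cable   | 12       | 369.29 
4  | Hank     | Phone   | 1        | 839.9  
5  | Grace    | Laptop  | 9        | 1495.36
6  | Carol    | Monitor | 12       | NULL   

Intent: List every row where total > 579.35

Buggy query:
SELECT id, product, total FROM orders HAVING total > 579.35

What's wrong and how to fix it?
Bug: This is a non-aggregate query (no GROUP BY, no aggregates), so in SQLite the HAVING clause is invalid here; a row-level condition belongs in WHERE

Fix: Replace HAVING with WHERE since the condition applies to individual rows

Corrected query:
SELECT id, product, total FROM orders WHERE total > 579.35

Result:
id | product | total  
---+---------+--------
1  | Laptop  | 645.88 
2  | Headset | 762.47 
4  | Phone   | 839.9  
5  | Laptop  | 1495.36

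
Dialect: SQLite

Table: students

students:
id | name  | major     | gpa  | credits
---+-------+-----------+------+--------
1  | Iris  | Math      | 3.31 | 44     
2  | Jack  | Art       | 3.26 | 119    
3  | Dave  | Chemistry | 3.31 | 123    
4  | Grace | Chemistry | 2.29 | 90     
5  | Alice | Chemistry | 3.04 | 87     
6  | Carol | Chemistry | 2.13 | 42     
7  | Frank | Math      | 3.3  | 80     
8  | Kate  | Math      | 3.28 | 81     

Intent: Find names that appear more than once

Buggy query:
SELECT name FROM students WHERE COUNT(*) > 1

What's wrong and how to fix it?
Bug: COUNT(*) is an aggregate and cannot be used in WHERE

Fix: Group first, then use HAVING for the count condition

Corrected query:
SELECT name FROM students GROUP BY name HAVING COUNT(*) > 1

Result:
(no rows)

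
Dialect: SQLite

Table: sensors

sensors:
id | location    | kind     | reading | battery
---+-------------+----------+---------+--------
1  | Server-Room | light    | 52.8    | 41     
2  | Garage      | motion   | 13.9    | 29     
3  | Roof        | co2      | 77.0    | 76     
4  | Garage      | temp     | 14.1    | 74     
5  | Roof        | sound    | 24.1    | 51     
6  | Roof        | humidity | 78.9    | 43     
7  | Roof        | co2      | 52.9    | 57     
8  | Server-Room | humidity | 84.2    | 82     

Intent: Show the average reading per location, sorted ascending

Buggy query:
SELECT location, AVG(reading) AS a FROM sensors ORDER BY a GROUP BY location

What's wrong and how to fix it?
Bug: ORDER BY appears before GROUP BY; SQL clause order requires GROUP BY first

Fix: Reorder: SELECT … FROM … GROUP BY … ORDER BY …

Corrected query:
SELECT location, AVG(reading) AS a FROM sensors GROUP BY location ORDER BY a

Result:
location    | a     
------------+-------
Garage      | 14    
Roof        | 58.225
Server-Room | 68.5  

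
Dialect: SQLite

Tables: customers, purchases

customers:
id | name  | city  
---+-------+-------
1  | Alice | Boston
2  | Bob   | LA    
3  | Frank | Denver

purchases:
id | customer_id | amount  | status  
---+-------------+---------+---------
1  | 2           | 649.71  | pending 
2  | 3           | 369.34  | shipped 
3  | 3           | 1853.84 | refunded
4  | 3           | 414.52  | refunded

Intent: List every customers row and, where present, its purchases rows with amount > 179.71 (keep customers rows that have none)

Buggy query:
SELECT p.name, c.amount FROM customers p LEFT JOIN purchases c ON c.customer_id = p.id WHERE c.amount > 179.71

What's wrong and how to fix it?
Bug: A WHERE condition on the right-hand table after LEFT JOIN drops unmatched parents

Fix: Move the right-table condition into the ON clause so unmatched parents are kept

Corrected query:
SELECT p.name, c.amount FROM customers p LEFT JOIN purchases c ON c.customer_id = p.id AND c.amount > 179.71

Result:
name  | amount 
------+--------
Alice | NULL   
Bob   | 649.71 
Frank | 369.34 
Frank | 414.52 
Frank | 1853.84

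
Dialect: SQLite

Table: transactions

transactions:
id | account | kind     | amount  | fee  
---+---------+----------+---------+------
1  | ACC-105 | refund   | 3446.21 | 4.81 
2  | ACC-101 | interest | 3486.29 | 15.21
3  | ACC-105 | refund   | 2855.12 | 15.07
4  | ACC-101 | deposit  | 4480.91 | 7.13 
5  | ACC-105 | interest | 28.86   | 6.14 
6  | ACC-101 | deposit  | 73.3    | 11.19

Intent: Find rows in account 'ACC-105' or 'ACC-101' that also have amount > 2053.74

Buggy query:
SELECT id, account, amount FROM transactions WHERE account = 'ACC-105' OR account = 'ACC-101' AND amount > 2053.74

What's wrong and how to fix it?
Bug: AND binds tighter than OR, so this parses as account = 'ACC-105' OR (account = 'ACC-101' AND amount > 2053.74)

Fix: Group the OR with parentheses (or use IN), then AND the threshold

Corrected query:
SELECT id, account, amount FROM transactions WHERE (account = 'ACC-105' OR account = 'ACC-101') AND amount > 2053.74

Result:
id | account | amount 
---+---------+--------
1  | ACC-105 | 3446.21
2  | ACC-101 | 3486.29
3  | ACC-105 | 2855.12
4  | ACC-101 | 4480.91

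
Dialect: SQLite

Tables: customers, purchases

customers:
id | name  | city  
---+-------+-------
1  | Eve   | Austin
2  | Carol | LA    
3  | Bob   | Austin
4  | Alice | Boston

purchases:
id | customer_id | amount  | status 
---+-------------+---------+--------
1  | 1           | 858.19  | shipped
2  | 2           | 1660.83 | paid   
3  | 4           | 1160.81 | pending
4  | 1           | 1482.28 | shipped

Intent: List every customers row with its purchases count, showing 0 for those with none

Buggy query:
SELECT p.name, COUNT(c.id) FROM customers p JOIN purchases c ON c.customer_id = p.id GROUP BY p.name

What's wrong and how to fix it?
Bug: INNER JOIN drops customers rows that have no matching purchases rows

Fix: Switch to LEFT JOIN to retain unmatched parent rows

Corrected query:
SELECT p.name, COUNT(c.id) FROM customers p LEFT JOIN purchases c ON c.customer_id = p.id GROUP BY p.name

Result:
name  | COUNT(c.id)
------+------------
Alice | 1          
Bob   | 0          
Carol | 1          
Eve   | 2          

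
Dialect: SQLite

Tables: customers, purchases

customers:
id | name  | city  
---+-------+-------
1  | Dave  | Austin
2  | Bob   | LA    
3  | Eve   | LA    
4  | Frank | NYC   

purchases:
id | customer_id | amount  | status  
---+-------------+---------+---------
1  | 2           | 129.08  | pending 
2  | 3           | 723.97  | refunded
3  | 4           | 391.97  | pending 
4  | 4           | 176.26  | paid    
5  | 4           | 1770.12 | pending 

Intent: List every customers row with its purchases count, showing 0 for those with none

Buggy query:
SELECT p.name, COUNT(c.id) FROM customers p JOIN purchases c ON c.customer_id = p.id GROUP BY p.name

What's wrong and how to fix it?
Bug: INNER JOIN drops customers rows that have no matching purchases rows

Fix: Switch to LEFT JOIN to retain unmatched parent rows

Corrected query:
SELECT p.name, COUNT(c.id) FROM customers p LEFT JOIN purchases c ON c.customer_id = p.id GROUP BY p.name

Result:
name  | COUNT(c.id)
------+------------
Bob   | 1          
Dave  | 0          
Eve   | 1          
Frank | 3          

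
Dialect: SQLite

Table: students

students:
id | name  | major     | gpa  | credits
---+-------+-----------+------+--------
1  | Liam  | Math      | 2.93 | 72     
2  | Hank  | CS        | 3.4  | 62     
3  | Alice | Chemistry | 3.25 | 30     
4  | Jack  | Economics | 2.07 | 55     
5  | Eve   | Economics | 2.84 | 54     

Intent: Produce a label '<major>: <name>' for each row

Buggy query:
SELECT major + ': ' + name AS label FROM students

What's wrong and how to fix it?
Bug: '+' is numeric addition; on text columns SQLite converts them to 0 instead of concatenating

Fix: Replace + with || to concatenate text

Corrected query:
SELECT major || ': ' || name AS label FROM students

Result:
label           
----------------
Math: Liam      
CS: Hank        
Chemistry: Alice
Economics: Jack 
Economics: Eve  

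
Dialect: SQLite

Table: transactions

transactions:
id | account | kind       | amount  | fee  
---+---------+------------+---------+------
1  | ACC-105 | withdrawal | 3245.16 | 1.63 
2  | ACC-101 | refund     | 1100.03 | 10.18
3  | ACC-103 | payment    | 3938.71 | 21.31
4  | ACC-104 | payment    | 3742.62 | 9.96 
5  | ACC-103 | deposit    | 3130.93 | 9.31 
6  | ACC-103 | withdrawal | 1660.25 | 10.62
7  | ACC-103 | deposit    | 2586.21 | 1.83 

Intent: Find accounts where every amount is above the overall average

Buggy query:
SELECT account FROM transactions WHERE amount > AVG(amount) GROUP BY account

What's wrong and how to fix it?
Bug: AVG() is an aggregate; it can't sit directly in WHERE

Fix: Compute the overall average in a scalar subquery and compare each group's MIN against it in HAVING

Corrected query:
SELECT account FROM transactions GROUP BY account HAVING MIN(amount) > (SELECT AVG(amount) FROM transactions)

Result:
account
-------
ACC-104
ACC-105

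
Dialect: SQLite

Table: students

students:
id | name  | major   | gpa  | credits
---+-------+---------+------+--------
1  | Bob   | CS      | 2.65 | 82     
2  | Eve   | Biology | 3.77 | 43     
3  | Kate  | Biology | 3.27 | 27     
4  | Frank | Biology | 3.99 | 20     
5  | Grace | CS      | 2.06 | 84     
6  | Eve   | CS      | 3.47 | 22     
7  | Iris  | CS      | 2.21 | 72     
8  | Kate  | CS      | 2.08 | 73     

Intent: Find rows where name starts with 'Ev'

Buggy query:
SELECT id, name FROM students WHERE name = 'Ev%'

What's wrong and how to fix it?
Bug: '=' compares the literal string including the % character; pattern matching needs LIKE

Fix: Replace '=' with LIKE so 'Ev%' is treated as a pattern

Corrected query:
SELECT id, name FROM students WHERE name LIKE 'Ev%'

Result:
id | name
---+-----
2  | Eve 
6  | Eve 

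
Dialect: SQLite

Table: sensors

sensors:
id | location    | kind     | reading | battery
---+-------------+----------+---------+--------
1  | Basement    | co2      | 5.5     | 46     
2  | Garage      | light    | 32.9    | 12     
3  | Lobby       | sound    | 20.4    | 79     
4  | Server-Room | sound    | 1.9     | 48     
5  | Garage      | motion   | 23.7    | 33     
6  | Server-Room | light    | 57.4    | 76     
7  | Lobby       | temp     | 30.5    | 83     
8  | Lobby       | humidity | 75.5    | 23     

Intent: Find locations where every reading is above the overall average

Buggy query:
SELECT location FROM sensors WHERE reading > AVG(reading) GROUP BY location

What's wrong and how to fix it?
Bug: AVG() is an aggregate; it can't sit directly in WHERE

Fix: Use a subquery for AVG and a HAVING MIN(...) filter so the condition holds for every row in the group

Corrected query:
SELECT location FROM sensors GROUP BY location HAVING MIN(reading) > (SELECT AVG(reading) FROM sensors)

Result:
(no rows)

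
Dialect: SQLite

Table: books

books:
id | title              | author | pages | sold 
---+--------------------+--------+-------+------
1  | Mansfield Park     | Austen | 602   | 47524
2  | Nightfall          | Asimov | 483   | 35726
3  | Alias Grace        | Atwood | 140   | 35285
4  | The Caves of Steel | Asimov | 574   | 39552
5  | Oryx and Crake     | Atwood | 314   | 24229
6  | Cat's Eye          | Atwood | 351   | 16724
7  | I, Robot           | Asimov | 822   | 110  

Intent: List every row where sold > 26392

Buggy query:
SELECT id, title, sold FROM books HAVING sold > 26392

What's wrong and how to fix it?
Bug: This is a non-aggregate query (no GROUP BY, no aggregates), so in SQLite the HAVING clause is invalid here; a row-level condition belongs in WHERE

Fix: Replace HAVING with WHERE since the condition applies to individual rows

Corrected query:
SELECT id, title, sold FROM books WHERE sold > 26392

Result:
id | title              | sold 
---+--------------------+------
1  | Mansfield Park     | 47524
2  | Nightfall          | 35726
3  | Alias Grace        | 35285
4  | The Caves of Steel | 39552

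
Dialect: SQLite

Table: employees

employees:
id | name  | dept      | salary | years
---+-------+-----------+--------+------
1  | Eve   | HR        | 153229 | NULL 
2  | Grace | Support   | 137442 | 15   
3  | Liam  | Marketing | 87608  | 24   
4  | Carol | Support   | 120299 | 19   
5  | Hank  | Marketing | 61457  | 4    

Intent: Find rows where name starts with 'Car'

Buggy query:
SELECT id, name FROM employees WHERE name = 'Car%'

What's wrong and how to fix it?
Bug: '=' compares the literal string including the % character; pattern matching needs LIKE

Fix: Use LIKE for wildcard pattern matching

Corrected query:
SELECT id, name FROM employees WHERE name LIKE 'Car%'

Result:
id | name 
---+------
4  | Carol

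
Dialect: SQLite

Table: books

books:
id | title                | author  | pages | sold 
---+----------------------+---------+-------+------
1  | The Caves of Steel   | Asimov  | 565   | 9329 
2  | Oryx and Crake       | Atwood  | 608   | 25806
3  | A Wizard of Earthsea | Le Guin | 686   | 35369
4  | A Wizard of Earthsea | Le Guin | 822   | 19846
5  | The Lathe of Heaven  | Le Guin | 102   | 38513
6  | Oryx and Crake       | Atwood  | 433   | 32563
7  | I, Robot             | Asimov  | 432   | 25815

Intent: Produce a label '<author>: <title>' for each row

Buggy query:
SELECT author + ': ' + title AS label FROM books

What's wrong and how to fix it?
Bug: '+' is numeric addition; on text columns SQLite converts them to 0 instead of concatenating

Fix: Replace + with || to concatenate text

Corrected query:
SELECT author || ': ' || title AS label FROM books

Result:
label                        
-----------------------------
Asimov: The Caves of Steel   
Atwood: Oryx and Crake       
Le Guin: A Wizard of Earthsea
Le Guin: A Wizard of Earthsea
Le Guin: The Lathe of Heaven 
Atwood: Oryx and Crake       
Asimov: I, Robot             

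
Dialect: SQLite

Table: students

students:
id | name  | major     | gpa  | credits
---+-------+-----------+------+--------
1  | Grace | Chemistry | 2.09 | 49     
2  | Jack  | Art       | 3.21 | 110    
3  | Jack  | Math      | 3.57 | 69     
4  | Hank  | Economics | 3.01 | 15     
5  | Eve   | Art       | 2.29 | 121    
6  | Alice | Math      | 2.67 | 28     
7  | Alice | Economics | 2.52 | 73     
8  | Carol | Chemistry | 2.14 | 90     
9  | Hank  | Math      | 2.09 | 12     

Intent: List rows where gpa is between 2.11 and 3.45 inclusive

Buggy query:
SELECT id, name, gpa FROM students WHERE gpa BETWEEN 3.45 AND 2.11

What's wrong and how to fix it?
Bug: BETWEEN expects the lower bound first; with 3.45 AND 2.11 the range is empty

Fix: Write BETWEEN 2.11 AND 3.45

Corrected query:
SELECT id, name, gpa FROM students WHERE gpa BETWEEN 2.11 AND 3.45

Result:
id | name  | gpa 
---+-------+-----
2  | Jack  | 3.21
4  | Hank  | 3.01
5  | Eve   | 2.29
6  | Alice | 2.67
7  | Alice | 2.52
8  | Carol | 2.14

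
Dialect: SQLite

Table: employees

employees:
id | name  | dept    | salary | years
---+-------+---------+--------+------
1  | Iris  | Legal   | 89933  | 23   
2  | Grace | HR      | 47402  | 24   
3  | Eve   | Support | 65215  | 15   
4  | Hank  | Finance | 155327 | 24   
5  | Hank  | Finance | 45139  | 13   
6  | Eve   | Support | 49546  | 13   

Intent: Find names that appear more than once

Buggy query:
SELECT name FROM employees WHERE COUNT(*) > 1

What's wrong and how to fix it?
Bug: COUNT(*) is an aggregate and cannot be used in WHERE

Fix: GROUP BY name, then filter groups with HAVING COUNT(*) > 1

Corrected query:
SELECT name FROM employees GROUP BY name HAVING COUNT(*) > 1

Result:
name
----
Eve 
Hank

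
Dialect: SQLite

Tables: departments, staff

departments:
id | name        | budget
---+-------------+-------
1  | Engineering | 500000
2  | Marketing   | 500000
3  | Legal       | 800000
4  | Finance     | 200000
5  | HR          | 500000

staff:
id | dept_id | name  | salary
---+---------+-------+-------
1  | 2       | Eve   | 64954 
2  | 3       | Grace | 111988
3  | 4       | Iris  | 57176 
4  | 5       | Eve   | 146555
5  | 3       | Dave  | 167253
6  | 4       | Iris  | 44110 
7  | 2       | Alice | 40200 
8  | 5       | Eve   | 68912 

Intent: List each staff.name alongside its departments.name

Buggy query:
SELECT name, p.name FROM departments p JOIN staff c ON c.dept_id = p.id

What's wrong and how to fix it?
Bug: Both tables have a 'name' column; the unqualified reference is ambiguous

Fix: Prefix ambiguous columns with the table alias

Corrected query:
SELECT c.name, p.name FROM departments p JOIN staff c ON c.dept_id = p.id

Result:
name  | name     
------+----------
Eve   | Marketing
Grace | Legal    
Iris  | Finance  
Eve   | HR       
Dave  | Legal    
Iris  | Finance  
Alice | Marketing
Eve   | HR       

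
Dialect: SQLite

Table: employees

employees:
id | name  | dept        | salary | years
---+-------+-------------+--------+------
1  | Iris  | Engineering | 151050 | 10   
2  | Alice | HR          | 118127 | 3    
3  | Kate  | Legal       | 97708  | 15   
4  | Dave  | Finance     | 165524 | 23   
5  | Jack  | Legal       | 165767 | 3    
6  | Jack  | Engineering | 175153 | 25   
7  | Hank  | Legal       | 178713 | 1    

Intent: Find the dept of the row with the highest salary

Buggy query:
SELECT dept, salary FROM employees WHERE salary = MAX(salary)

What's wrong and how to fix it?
Bug: WHERE is evaluated per row; an aggregate over the whole table isn't defined there

Fix: Wrap MAX in a scalar subquery so WHERE compares against a single value

Corrected query:
SELECT dept, salary FROM employees WHERE salary = (SELECT MAX(salary) FROM employees)

Result:
dept  | salary
------+-------
Legal | 178713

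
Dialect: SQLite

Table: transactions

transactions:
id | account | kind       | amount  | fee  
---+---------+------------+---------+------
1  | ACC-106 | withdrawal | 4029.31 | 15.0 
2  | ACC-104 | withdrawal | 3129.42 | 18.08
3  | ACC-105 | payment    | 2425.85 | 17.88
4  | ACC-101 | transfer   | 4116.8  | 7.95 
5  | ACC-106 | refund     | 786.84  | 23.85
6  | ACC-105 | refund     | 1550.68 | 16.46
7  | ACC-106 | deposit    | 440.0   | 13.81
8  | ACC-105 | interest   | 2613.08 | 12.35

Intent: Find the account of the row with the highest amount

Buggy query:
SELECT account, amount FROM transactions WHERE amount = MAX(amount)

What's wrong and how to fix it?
Bug: WHERE is evaluated per row; an aggregate over the whole table isn't defined there

Fix: Use a subquery: WHERE amount = (SELECT MAX(amount) FROM transactions)

Corrected query:
SELECT account, amount FROM transactions WHERE amount = (SELECT MAX(amount) FROM transactions)

Result:
account | amount
--------+-------
ACC-101 | 4116.8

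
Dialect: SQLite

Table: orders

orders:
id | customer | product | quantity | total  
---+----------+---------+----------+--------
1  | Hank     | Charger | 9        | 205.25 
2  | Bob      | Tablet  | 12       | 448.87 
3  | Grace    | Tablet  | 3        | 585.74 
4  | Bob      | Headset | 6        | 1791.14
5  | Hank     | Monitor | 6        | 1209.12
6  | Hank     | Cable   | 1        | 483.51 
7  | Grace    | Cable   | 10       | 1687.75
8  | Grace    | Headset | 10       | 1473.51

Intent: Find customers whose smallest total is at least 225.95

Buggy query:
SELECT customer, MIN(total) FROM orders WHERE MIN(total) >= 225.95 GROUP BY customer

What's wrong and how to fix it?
Bug: MIN() in WHERE is a misuse of aggregate

Fix: Use HAVING for the per-group MIN condition

Corrected query:
SELECT customer, MIN(total) FROM orders GROUP BY customer HAVING MIN(total) >= 225.95

Result:
customer | MIN(total)
---------+-----------
Bob      | 448.87    
Grace    | 585.74    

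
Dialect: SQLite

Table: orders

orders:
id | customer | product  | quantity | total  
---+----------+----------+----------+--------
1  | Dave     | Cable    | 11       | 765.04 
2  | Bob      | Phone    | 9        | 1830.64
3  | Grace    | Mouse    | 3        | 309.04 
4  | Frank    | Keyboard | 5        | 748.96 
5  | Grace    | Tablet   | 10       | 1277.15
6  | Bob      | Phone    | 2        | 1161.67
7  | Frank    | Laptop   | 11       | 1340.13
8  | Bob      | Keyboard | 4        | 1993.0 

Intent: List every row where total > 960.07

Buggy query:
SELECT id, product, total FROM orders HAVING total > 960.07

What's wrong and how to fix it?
Bug: This is a non-aggregate query (no GROUP BY, no aggregates), so in SQLite the HAVING clause is invalid here; a row-level condition belongs in WHERE

Fix: Replace HAVING with WHERE since the condition applies to individual rows

Corrected query:
SELECT id, product, total FROM orders WHERE total > 960.07

Result:
id | product  | total  
---+----------+--------
2  | Phone    | 1830.64
5  | Tablet   | 1277.15
6  | Phone    | 1161.67
7  | Laptop   | 1340.13
8  | Keyboard | 1993   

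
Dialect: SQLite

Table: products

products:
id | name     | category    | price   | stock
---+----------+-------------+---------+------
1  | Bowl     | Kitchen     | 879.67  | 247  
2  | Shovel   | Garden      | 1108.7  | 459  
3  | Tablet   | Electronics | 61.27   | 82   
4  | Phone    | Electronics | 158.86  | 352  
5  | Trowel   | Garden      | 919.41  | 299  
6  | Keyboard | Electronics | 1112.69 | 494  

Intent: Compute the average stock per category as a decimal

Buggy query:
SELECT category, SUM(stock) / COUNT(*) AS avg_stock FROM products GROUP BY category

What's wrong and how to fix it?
Bug: Both operands are integers, so '/' performs integer division and truncates

Fix: Multiply by 1.0 (or CAST to REAL) to force floating-point division

Corrected query:
SELECT category, SUM(stock) * 1.0 / COUNT(*) AS avg_stock FROM products GROUP BY category

Result:
category    | avg_stock 
------------+-----------
Electronics | 309.333333
Garden      | 379       
Kitchen     | 247       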